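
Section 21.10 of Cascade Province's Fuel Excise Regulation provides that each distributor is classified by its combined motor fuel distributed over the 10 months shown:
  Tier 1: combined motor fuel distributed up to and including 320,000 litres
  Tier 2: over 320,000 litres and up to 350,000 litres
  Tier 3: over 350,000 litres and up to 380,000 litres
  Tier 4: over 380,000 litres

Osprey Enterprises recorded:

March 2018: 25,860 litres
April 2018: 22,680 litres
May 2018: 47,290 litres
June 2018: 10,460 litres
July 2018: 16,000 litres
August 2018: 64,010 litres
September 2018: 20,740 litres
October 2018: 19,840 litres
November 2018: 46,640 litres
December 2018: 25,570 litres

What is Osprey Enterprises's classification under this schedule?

Combined motor fuel distributed: 25,860 litres + 22,680 litres + 47,290 litres + 10,460 litres + 16,000 litres + 64,010 litres + 20,740 litres + 19,840 litres + 46,640 litres + 25,570 litres = 299,090 litres.
299,090 litres ≤ 320,000 litres, so Tier 1 applies.

Tier 1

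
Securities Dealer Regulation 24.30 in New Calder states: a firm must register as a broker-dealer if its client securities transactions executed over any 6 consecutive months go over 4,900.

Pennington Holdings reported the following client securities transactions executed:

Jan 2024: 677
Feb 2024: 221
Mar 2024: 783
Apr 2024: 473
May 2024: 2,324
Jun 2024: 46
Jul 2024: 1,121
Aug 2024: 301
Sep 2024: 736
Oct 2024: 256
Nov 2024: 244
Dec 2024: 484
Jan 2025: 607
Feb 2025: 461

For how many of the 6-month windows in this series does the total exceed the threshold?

3

Jan 2024–Jun 2024: 677 + 221 + 783 + 473 + 2,324 + 46 = 4,524 (under)
Feb 2024–Jul 2024: 221 + 783 + 473 + 2,324 + 46 + 1,121 = 4,968 (over)
Mar 2024–Aug 2024: 783 + 473 + 2,324 + 46 + 1,121 + 301 = 5,048 (over)
Apr 2024–Sep 2024: 473 + 2,324 + 46 + 1,121 + 301 + 736 = 5,001 (over)
May 2024–Oct 2024: 2,324 + 46 + 1,121 + 301 + 736 + 256 = 4,784 (under)
Jun 2024–Nov 2024: 46 + 1,121 + 301 + 736 + 256 + 244 = 2,704 (under)
Jul 2024–Dec 2024: 1,121 + 301 + 736 + 256 + 244 + 484 = 3,142 (under)
Aug 2024–Jan 2025: 301 + 736 + 256 + 244 + 484 + 607 = 2,628 (under)
Sep 2024–Feb 2025: 736 + 256 + 244 + 484 + 607 + 461 = 2,788 (under)
3 windows exceed the threshold.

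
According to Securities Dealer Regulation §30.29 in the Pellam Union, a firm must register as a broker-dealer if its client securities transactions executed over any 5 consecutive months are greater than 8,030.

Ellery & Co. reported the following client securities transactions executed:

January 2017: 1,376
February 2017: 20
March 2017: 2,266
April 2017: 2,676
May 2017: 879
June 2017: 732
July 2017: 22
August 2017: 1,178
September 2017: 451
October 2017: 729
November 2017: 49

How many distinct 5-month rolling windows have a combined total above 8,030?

0

January 2017–May 2017: 1,376 + 20 + 2,266 + 2,676 + 879 = 7,217 (under)
February 2017–June 2017: 20 + 2,266 + 2,676 + 879 + 732 = 6,573 (under)
March 2017–July 2017: 2,266 + 2,676 + 879 + 732 + 22 = 6,575 (under)
April 2017–August 2017: 2,676 + 879 + 732 + 22 + 1,178 = 5,487 (under)
May 2017–September 2017: 879 + 732 + 22 + 1,178 + 451 = 3,262 (under)
June 2017–October 2017: 732 + 22 + 1,178 + 451 + 729 = 3,112 (under)
July 2017–November 2017: 22 + 1,178 + 451 + 729 + 49 = 2,429 (under)
0 windows exceed the threshold.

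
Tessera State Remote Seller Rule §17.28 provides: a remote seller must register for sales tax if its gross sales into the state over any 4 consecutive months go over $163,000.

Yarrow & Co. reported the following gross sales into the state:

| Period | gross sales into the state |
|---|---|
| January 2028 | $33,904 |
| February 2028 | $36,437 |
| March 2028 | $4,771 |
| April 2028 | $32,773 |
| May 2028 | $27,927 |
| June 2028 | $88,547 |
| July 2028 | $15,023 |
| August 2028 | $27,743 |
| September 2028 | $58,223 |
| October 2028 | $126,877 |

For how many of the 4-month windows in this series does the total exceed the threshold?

January 2028–April 2028: $33,904 + $36,437 + $4,771 + $32,773 = $107,885 (under)
February 2028–May 2028: $36,437 + $4,771 + $32,773 + $27,927 = $101,908 (under)
March 2028–June 2028: $4,771 + $32,773 + $27,927 + $88,547 = $154,018 (under)
April 2028–July 2028: $32,773 + $27,927 + $88,547 + $15,023 = $164,270 (over)
May 2028–August 2028: $27,927 + $88,547 + $15,023 + $27,743 = $159,240 (under)
June 2028–September 2028: $88,547 + $15,023 + $27,743 + $58,223 = $189,536 (over)
July 2028–October 2028: $15,023 + $27,743 + $58,223 + $126,877 = $227,866 (over)
3 windows exceed the threshold.

3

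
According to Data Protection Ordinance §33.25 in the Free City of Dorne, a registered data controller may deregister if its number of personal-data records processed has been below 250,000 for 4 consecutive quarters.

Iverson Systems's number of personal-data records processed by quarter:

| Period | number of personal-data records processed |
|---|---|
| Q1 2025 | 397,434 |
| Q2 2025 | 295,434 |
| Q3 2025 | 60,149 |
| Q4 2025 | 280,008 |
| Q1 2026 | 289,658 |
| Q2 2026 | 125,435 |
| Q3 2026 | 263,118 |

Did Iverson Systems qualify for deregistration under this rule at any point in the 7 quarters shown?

Quarters below 250,000: Q3 2025, Q2 2026.
Longest run of consecutive quarters below the threshold: 1.
1 < 4, so Iverson Systems never became eligible.

No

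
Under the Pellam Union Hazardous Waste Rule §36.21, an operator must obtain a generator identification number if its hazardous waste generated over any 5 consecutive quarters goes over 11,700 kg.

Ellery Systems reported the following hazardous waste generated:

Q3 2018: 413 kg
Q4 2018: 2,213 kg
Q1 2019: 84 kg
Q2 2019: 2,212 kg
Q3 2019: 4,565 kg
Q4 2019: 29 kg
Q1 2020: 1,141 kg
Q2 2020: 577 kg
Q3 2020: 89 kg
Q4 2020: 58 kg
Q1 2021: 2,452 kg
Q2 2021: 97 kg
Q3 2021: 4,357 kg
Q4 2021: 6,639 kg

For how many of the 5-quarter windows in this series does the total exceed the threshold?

Q3 2018–Q3 2019: 413 kg + 2,213 kg + 84 kg + 2,212 kg + 4,565 kg = 9,487 kg (under)
Q4 2018–Q4 2019: 2,213 kg + 84 kg + 2,212 kg + 4,565 kg + 29 kg = 9,103 kg (under)
Q1 2019–Q1 2020: 84 kg + 2,212 kg + 4,565 kg + 29 kg + 1,141 kg = 8,031 kg (under)
Q2 2019–Q2 2020: 2,212 kg + 4,565 kg + 29 kg + 1,141 kg + 577 kg = 8,524 kg (under)
Q3 2019–Q3 2020: 4,565 kg + 29 kg + 1,141 kg + 577 kg + 89 kg = 6,401 kg (under)
Q4 2019–Q4 2020: 29 kg + 1,141 kg + 577 kg + 89 kg + 58 kg = 1,894 kg (under)
Q1 2020–Q1 2021: 1,141 kg + 577 kg + 89 kg + 58 kg + 2,452 kg = 4,317 kg (under)
Q2 2020–Q2 2021: 577 kg + 89 kg + 58 kg + 2,452 kg + 97 kg = 3,273 kg (under)
Q3 2020–Q3 2021: 89 kg + 58 kg + 2,452 kg + 97 kg + 4,357 kg = 7,053 kg (under)
Q4 2020–Q4 2021: 58 kg + 2,452 kg + 97 kg + 4,357 kg + 6,639 kg = 13,603 kg (over)
1 window exceeds the threshold.

1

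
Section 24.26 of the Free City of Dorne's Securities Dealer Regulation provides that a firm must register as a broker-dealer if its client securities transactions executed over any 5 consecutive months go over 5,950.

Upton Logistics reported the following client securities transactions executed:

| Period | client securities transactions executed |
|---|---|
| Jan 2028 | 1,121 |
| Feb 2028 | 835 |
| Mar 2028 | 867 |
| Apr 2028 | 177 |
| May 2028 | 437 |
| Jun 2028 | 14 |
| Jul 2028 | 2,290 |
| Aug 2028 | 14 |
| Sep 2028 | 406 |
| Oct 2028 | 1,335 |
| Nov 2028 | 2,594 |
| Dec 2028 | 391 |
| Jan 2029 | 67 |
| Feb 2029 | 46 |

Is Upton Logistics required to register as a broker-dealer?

Jan 2028–May 2028: 1,121 + 835 + 867 + 177 + 437 = 3,437 (under)
Feb 2028–Jun 2028: 835 + 867 + 177 + 437 + 14 = 2,330 (under)
Mar 2028–Jul 2028: 867 + 177 + 437 + 14 + 2,290 = 3,785 (under)
Apr 2028–Aug 2028: 177 + 437 + 14 + 2,290 + 14 = 2,932 (under)
May 2028–Sep 2028: 437 + 14 + 2,290 + 14 + 406 = 3,161 (under)
Jun 2028–Oct 2028: 14 + 2,290 + 14 + 406 + 1,335 = 4,059 (under)
Jul 2028–Nov 2028: 2,290 + 14 + 406 + 1,335 + 2,594 = 6,639 (over)
Aug 2028–Dec 2028: 14 + 406 + 1,335 + 2,594 + 391 = 4,740 (under)
Sep 2028–Jan 2029: 406 + 1,335 + 2,594 + 391 + 67 = 4,793 (under)
Oct 2028–Feb 2029: 1,335 + 2,594 + 391 + 67 + 46 = 4,433 (under)
At least one window exceeds 5,950.

Yes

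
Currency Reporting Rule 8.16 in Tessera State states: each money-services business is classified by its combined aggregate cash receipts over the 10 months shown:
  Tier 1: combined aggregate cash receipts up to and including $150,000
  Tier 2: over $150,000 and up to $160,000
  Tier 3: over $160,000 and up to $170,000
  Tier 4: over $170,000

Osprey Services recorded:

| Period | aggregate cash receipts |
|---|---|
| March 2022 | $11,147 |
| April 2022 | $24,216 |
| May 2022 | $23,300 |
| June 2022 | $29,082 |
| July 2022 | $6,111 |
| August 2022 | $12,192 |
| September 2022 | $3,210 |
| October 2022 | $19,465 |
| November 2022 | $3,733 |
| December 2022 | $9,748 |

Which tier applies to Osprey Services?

Tier 1

Combined aggregate cash receipts: $11,147 + $24,216 + $23,300 + $29,082 + $6,111 + $12,192 + $3,210 + $19,465 + $3,733 + $9,748 = $142,204.
$142,204 ≤ $150,000, so Tier 1 applies.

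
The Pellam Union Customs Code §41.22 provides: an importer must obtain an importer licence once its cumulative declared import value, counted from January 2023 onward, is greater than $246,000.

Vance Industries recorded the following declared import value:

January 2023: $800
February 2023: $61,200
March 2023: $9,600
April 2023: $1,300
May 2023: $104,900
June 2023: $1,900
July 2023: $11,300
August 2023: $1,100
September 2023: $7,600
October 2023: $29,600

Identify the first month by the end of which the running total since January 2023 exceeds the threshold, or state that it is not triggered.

Not triggered

Through January 2023: $800
Through February 2023: $62,000
Through March 2023: $71,600
Through April 2023: $72,900
Through May 2023: $177,800
Through June 2023: $179,700
Through July 2023: $191,000
Through August 2023: $192,100
Through September 2023: $199,700
Through October 2023: $229,300
Final cumulative total $229,300 ≤ $246,000; the threshold is never exceeded.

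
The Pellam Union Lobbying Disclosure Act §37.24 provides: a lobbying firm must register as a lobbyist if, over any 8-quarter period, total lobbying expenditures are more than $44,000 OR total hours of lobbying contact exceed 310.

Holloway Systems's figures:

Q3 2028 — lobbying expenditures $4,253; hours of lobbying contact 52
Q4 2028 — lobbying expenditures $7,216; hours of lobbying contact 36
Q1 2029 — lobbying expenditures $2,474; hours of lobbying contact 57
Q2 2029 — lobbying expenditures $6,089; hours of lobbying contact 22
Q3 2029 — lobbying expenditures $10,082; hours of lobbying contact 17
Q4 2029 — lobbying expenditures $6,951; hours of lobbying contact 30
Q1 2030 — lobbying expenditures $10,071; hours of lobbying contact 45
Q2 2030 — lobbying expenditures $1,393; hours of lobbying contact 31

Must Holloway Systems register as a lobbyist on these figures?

Total lobbying expenditures: $4,253 + $7,216 + $2,474 + $6,089 + $10,082 + $6,951 + $10,071 + $1,393 = $48,529 (> $44,000).
Total hours of lobbying contact: 52 + 36 + 57 + 22 + 17 + 30 + 45 + 31 = 290 (≤ 310).
The test is 'or': at least one threshold is exceeded.

Yes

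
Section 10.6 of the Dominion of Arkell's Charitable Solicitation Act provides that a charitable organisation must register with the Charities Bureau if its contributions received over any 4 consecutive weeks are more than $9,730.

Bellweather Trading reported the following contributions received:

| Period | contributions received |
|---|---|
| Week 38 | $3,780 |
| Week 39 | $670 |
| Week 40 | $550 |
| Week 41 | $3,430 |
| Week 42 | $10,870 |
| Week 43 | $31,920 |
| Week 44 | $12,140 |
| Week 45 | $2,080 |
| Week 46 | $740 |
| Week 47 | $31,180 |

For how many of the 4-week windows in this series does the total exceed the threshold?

Week 38–Week 41: $3,780 + $670 + $550 + $3,430 = $8,430 (under)
Week 39–Week 42: $670 + $550 + $3,430 + $10,870 = $15,520 (over)
Week 40–Week 43: $550 + $3,430 + $10,870 + $31,920 = $46,770 (over)
Week 41–Week 44: $3,430 + $10,870 + $31,920 + $12,140 = $58,360 (over)
Week 42–Week 45: $10,870 + $31,920 + $12,140 + $2,080 = $57,010 (over)
Week 43–Week 46: $31,920 + $12,140 + $2,080 + $740 = $46,880 (over)
Week 44–Week 47: $12,140 + $2,080 + $740 + $31,180 = $46,140 (over)
6 windows exceed the threshold.

6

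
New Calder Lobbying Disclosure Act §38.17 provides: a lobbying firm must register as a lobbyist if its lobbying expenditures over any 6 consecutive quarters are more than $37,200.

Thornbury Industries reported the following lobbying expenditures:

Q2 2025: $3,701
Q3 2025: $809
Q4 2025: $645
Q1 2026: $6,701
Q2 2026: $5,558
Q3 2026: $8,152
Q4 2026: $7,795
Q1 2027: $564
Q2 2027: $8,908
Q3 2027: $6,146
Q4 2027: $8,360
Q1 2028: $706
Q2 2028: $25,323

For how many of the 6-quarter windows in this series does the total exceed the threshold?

3

Q2 2025–Q3 2026: $3,701 + $809 + $645 + $6,701 + $5,558 + $8,152 = $25,566 (under)
Q3 2025–Q4 2026: $809 + $645 + $6,701 + $5,558 + $8,152 + $7,795 = $29,660 (under)
Q4 2025–Q1 2027: $645 + $6,701 + $5,558 + $8,152 + $7,795 + $564 = $29,415 (under)
Q1 2026–Q2 2027: $6,701 + $5,558 + $8,152 + $7,795 + $564 + $8,908 = $37,678 (over)
Q2 2026–Q3 2027: $5,558 + $8,152 + $7,795 + $564 + $8,908 + $6,146 = $37,123 (under)
Q3 2026–Q4 2027: $8,152 + $7,795 + $564 + $8,908 + $6,146 + $8,360 = $39,925 (over)
Q4 2026–Q1 2028: $7,795 + $564 + $8,908 + $6,146 + $8,360 + $706 = $32,479 (under)
Q1 2027–Q2 2028: $564 + $8,908 + $6,146 + $8,360 + $706 + $25,323 = $50,007 (over)
3 windows exceed the threshold.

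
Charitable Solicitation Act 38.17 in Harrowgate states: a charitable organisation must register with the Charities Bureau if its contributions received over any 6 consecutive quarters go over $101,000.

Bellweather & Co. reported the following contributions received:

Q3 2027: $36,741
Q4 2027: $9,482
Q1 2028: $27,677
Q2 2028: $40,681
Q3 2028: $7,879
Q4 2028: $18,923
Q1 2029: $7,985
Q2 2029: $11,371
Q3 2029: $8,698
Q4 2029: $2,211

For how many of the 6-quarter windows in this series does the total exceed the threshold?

Q3 2027–Q4 2028: $36,741 + $9,482 + $27,677 + $40,681 + $7,879 + $18,923 = $141,383 (over)
Q4 2027–Q1 2029: $9,482 + $27,677 + $40,681 + $7,879 + $18,923 + $7,985 = $112,627 (over)
Q1 2028–Q2 2029: $27,677 + $40,681 + $7,879 + $18,923 + $7,985 + $11,371 = $114,516 (over)
Q2 2028–Q3 2029: $40,681 + $7,879 + $18,923 + $7,985 + $11,371 + $8,698 = $95,537 (under)
Q3 2028–Q4 2029: $7,879 + $18,923 + $7,985 + $11,371 + $8,698 + $2,211 = $57,067 (under)
3 windows exceed the threshold.

3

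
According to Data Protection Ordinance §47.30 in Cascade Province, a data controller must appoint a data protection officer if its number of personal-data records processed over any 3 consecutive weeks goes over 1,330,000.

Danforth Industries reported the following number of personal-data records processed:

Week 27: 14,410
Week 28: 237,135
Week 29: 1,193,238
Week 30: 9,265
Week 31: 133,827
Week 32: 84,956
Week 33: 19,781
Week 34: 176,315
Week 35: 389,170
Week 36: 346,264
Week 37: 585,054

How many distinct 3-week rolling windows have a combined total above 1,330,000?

Week 27–Week 29: 14,410 + 237,135 + 1,193,238 = 1,444,783 (over)
Week 28–Week 30: 237,135 + 1,193,238 + 9,265 = 1,439,638 (over)
Week 29–Week 31: 1,193,238 + 9,265 + 133,827 = 1,336,330 (over)
Week 30–Week 32: 9,265 + 133,827 + 84,956 = 228,048 (under)
Week 31–Week 33: 133,827 + 84,956 + 19,781 = 238,564 (under)
Week 32–Week 34: 84,956 + 19,781 + 176,315 = 281,052 (under)
Week 33–Week 35: 19,781 + 176,315 + 389,170 = 585,266 (under)
Week 34–Week 36: 176,315 + 389,170 + 346,264 = 911,749 (under)
Week 35–Week 37: 389,170 + 346,264 + 585,054 = 1,320,488 (under)
3 windows exceed the threshold.

3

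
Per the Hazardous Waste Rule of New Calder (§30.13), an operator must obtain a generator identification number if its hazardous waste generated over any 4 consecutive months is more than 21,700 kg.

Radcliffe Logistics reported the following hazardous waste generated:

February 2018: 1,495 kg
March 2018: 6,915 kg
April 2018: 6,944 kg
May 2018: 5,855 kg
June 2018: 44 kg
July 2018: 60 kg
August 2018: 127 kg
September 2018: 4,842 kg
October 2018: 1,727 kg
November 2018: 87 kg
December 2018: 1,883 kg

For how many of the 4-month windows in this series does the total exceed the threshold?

0

February 2018–May 2018: 1,495 kg + 6,915 kg + 6,944 kg + 5,855 kg = 21,209 kg (under)
March 2018–June 2018: 6,915 kg + 6,944 kg + 5,855 kg + 44 kg = 19,758 kg (under)
April 2018–July 2018: 6,944 kg + 5,855 kg + 44 kg + 60 kg = 12,903 kg (under)
May 2018–August 2018: 5,855 kg + 44 kg + 60 kg + 127 kg = 6,086 kg (under)
June 2018–September 2018: 44 kg + 60 kg + 127 kg + 4,842 kg = 5,073 kg (under)
July 2018–October 2018: 60 kg + 127 kg + 4,842 kg + 1,727 kg = 6,756 kg (under)
August 2018–November 2018: 127 kg + 4,842 kg + 1,727 kg + 87 kg = 6,783 kg (under)
September 2018–December 2018: 4,842 kg + 1,727 kg + 87 kg + 1,883 kg = 8,539 kg (under)
0 windows exceed the threshold.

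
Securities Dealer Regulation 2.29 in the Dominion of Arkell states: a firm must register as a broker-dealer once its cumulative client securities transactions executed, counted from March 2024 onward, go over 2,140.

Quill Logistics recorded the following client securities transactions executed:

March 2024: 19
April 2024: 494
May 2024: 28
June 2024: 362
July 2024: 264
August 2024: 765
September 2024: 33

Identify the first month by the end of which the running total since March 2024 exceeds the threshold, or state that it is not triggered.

Not triggered

Through March 2024: 19
Through April 2024: 513
Through May 2024: 541
Through June 2024: 903
Through July 2024: 1,167
Through August 2024: 1,932
Through September 2024: 1,965
Final cumulative total 1,965 ≤ 2,140; the threshold is never exceeded.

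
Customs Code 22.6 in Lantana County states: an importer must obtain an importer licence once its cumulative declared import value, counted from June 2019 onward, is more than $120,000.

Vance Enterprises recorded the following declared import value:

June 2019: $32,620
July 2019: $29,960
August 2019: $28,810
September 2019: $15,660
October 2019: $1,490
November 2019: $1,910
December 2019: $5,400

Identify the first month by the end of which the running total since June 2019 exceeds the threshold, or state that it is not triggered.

Not triggered

Through June 2019: $32,620
Through July 2019: $62,580
Through August 2019: $91,390
Through September 2019: $107,050
Through October 2019: $108,540
Through November 2019: $110,450
Through December 2019: $115,850
Final cumulative total $115,850 ≤ $120,000; the threshold is never exceeded.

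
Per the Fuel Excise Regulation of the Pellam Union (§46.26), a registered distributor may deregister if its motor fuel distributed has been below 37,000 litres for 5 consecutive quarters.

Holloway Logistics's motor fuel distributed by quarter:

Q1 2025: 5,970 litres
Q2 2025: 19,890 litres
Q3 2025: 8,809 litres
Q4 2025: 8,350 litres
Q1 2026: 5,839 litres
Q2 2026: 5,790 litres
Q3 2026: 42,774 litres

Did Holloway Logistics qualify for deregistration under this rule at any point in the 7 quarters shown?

Yes

Quarters below 37,000 litres: Q1 2025, Q2 2025, Q3 2025, Q4 2025, Q1 2026, Q2 2026.
Longest run of consecutive quarters below the threshold: 6.
6 ≥ 5, so Holloway Logistics became eligible.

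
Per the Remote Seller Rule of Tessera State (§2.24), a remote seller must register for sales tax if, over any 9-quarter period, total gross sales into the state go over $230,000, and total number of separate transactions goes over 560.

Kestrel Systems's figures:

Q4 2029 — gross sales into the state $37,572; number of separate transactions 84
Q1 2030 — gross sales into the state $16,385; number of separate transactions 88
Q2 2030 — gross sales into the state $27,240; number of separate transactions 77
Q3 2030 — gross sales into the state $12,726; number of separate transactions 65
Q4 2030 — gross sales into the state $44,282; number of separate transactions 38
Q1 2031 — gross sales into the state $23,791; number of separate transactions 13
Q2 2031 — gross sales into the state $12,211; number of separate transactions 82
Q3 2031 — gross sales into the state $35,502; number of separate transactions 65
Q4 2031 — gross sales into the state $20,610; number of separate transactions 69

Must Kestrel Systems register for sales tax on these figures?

Yes

Total gross sales into the state: $37,572 + $16,385 + $27,240 + $12,726 + $44,282 + $23,791 + $12,211 + $35,502 + $20,610 = $230,319 (> $230,000).
Total number of separate transactions: 84 + 88 + 77 + 65 + 38 + 13 + 82 + 65 + 69 = 581 (> 560).
The test is 'and': both thresholds are exceeded.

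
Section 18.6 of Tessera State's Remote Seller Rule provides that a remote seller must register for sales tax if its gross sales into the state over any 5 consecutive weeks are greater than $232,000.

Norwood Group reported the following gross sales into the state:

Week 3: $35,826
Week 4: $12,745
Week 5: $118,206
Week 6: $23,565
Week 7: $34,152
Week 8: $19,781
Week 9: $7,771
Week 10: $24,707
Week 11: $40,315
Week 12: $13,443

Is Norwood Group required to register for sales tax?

No

Week 3–Week 7: $35,826 + $12,745 + $118,206 + $23,565 + $34,152 = $224,494 (under)
Week 4–Week 8: $12,745 + $118,206 + $23,565 + $34,152 + $19,781 = $208,449 (under)
Week 5–Week 9: $118,206 + $23,565 + $34,152 + $19,781 + $7,771 = $203,475 (under)
Week 6–Week 10: $23,565 + $34,152 + $19,781 + $7,771 + $24,707 = $109,976 (under)
Week 7–Week 11: $34,152 + $19,781 + $7,771 + $24,707 + $40,315 = $126,726 (under)
Week 8–Week 12: $19,781 + $7,771 + $24,707 + $40,315 + $13,443 = $106,017 (under)
No window exceeds $232,000.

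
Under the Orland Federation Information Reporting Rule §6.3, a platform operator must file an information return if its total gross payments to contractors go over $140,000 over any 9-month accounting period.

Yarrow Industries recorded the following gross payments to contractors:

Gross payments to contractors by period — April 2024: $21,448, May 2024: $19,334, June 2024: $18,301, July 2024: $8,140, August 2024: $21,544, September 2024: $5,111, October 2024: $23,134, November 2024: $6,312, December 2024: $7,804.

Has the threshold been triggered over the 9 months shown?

Total gross payments to contractors: $21,448 + $19,334 + $18,301 + $8,140 + $21,544 + $5,111 + $23,134 + $6,312 + $7,804 = $131,128.
$131,128 ≤ $140,000, so the threshold is not exceeded.

No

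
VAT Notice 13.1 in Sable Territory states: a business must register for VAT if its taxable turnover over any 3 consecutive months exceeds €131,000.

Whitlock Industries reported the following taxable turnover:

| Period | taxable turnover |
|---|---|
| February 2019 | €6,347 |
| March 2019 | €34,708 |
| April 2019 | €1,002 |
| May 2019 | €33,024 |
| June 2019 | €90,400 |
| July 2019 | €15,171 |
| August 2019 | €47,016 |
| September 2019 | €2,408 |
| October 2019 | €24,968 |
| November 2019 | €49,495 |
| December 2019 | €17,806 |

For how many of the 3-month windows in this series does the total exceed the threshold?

February 2019–April 2019: €6,347 + €34,708 + €1,002 = €42,057 (under)
March 2019–May 2019: €34,708 + €1,002 + €33,024 = €68,734 (under)
April 2019–June 2019: €1,002 + €33,024 + €90,400 = €124,426 (under)
May 2019–July 2019: €33,024 + €90,400 + €15,171 = €138,595 (over)
June 2019–August 2019: €90,400 + €15,171 + €47,016 = €152,587 (over)
July 2019–September 2019: €15,171 + €47,016 + €2,408 = €64,595 (under)
August 2019–October 2019: €47,016 + €2,408 + €24,968 = €74,392 (under)
September 2019–November 2019: €2,408 + €24,968 + €49,495 = €76,871 (under)
October 2019–December 2019: €24,968 + €49,495 + €17,806 = €92,269 (under)
2 windows exceed the threshold.

2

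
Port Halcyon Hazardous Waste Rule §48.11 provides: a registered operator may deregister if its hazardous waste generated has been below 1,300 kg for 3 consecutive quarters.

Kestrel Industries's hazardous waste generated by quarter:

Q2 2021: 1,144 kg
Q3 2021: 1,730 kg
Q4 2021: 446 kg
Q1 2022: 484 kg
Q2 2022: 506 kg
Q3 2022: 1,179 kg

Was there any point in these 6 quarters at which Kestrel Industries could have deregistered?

Quarters below 1,300 kg: Q2 2021, Q4 2021, Q1 2022, Q2 2022, Q3 2022.
Longest run of consecutive quarters below the threshold: 4.
4 ≥ 3, so Kestrel Industries became eligible.

Yes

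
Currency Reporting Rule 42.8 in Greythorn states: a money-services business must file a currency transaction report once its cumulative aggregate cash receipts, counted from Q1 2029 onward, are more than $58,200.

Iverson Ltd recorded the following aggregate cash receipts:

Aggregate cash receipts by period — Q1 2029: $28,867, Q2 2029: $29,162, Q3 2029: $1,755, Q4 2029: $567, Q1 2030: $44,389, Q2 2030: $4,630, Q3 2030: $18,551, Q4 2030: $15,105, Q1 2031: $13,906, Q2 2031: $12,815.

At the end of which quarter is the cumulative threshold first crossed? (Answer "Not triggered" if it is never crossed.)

Through Q1 2029: $28,867
Through Q2 2029: $58,029
Through Q3 2029: $59,784 ← exceeds threshold

Q3 2029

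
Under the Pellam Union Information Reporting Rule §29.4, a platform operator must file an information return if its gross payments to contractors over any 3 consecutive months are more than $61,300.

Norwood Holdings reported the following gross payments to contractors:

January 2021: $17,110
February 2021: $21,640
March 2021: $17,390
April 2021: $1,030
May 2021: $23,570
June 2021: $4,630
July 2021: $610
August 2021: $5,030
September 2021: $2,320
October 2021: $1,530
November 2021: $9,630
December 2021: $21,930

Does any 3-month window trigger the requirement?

No

January 2021–March 2021: $17,110 + $21,640 + $17,390 = $56,140 (under)
February 2021–April 2021: $21,640 + $17,390 + $1,030 = $40,060 (under)
March 2021–May 2021: $17,390 + $1,030 + $23,570 = $41,990 (under)
April 2021–June 2021: $1,030 + $23,570 + $4,630 = $29,230 (under)
May 2021–July 2021: $23,570 + $4,630 + $610 = $28,810 (under)
June 2021–August 2021: $4,630 + $610 + $5,030 = $10,270 (under)
July 2021–September 2021: $610 + $5,030 + $2,320 = $7,960 (under)
August 2021–October 2021: $5,030 + $2,320 + $1,530 = $8,880 (under)
September 2021–November 2021: $2,320 + $1,530 + $9,630 = $13,480 (under)
October 2021–December 2021: $1,530 + $9,630 + $21,930 = $33,090 (under)
No window exceeds $61,300.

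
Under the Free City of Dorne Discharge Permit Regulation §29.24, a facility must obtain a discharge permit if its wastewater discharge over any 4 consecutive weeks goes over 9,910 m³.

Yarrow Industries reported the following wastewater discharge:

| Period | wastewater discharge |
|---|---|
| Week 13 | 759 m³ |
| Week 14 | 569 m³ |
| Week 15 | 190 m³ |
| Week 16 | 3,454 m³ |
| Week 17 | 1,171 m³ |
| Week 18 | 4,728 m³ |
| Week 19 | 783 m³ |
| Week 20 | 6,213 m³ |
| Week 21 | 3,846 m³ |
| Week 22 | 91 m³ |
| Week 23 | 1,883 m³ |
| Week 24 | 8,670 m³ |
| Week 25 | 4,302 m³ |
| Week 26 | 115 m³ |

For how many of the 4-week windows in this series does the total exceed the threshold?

Week 13–Week 16: 759 m³ + 569 m³ + 190 m³ + 3,454 m³ = 4,972 m³ (under)
Week 14–Week 17: 569 m³ + 190 m³ + 3,454 m³ + 1,171 m³ = 5,384 m³ (under)
Week 15–Week 18: 190 m³ + 3,454 m³ + 1,171 m³ + 4,728 m³ = 9,543 m³ (under)
Week 16–Week 19: 3,454 m³ + 1,171 m³ + 4,728 m³ + 783 m³ = 10,136 m³ (over)
Week 17–Week 20: 1,171 m³ + 4,728 m³ + 783 m³ + 6,213 m³ = 12,895 m³ (over)
Week 18–Week 21: 4,728 m³ + 783 m³ + 6,213 m³ + 3,846 m³ = 15,570 m³ (over)
Week 19–Week 22: 783 m³ + 6,213 m³ + 3,846 m³ + 91 m³ = 10,933 m³ (over)
Week 20–Week 23: 6,213 m³ + 3,846 m³ + 91 m³ + 1,883 m³ = 12,033 m³ (over)
Week 21–Week 24: 3,846 m³ + 91 m³ + 1,883 m³ + 8,670 m³ = 14,490 m³ (over)
Week 22–Week 25: 91 m³ + 1,883 m³ + 8,670 m³ + 4,302 m³ = 14,946 m³ (over)
Week 23–Week 26: 1,883 m³ + 8,670 m³ + 4,302 m³ + 115 m³ = 14,970 m³ (over)
8 windows exceed the threshold.

8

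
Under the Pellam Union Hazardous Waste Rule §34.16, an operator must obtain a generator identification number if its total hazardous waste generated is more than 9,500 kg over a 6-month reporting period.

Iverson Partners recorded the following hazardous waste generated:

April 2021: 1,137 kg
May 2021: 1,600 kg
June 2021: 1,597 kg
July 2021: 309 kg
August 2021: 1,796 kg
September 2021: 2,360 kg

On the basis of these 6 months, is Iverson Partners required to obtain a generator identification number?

Total hazardous waste generated: 1,137 kg + 1,600 kg + 1,597 kg + 309 kg + 1,796 kg + 2,360 kg = 8,799 kg.
8,799 kg ≤ 9,500 kg, so the threshold is not exceeded.

No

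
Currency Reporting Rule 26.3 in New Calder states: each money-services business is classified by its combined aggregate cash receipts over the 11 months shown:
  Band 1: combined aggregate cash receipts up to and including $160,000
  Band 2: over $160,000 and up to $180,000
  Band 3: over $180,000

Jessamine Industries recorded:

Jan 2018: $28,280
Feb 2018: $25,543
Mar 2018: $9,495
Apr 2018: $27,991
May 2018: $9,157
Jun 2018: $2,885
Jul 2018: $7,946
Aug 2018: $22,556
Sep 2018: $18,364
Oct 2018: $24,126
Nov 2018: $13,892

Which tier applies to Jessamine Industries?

Combined aggregate cash receipts: $28,280 + $25,543 + $9,495 + $27,991 + $9,157 + $2,885 + $7,946 + $22,556 + $18,364 + $24,126 + $13,892 = $190,235.
$190,235 > $180,000, so Band 3 applies.

Band 3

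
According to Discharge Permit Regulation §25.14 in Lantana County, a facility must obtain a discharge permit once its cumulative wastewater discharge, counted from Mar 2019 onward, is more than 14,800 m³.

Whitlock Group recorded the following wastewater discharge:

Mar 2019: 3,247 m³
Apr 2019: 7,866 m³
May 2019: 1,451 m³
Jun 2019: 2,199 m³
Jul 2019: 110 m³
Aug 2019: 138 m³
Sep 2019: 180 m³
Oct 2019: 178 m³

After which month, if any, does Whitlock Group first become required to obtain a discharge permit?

Through Mar 2019: 3,247 m³
Through Apr 2019: 11,113 m³
Through May 2019: 12,564 m³
Through Jun 2019: 14,763 m³
Through Jul 2019: 14,873 m³ ← exceeds threshold

Jul 2019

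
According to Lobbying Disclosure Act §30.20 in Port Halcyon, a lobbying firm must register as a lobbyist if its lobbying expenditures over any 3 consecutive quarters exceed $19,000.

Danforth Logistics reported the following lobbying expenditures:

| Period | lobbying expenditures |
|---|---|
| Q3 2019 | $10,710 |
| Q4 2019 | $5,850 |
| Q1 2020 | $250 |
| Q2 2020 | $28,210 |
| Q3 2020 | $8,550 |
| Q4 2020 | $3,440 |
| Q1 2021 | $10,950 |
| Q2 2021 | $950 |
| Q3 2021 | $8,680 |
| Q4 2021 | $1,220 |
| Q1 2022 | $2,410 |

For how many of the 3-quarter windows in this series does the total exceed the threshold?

Q3 2019–Q1 2020: $10,710 + $5,850 + $250 = $16,810 (under)
Q4 2019–Q2 2020: $5,850 + $250 + $28,210 = $34,310 (over)
Q1 2020–Q3 2020: $250 + $28,210 + $8,550 = $37,010 (over)
Q2 2020–Q4 2020: $28,210 + $8,550 + $3,440 = $40,200 (over)
Q3 2020–Q1 2021: $8,550 + $3,440 + $10,950 = $22,940 (over)
Q4 2020–Q2 2021: $3,440 + $10,950 + $950 = $15,340 (under)
Q1 2021–Q3 2021: $10,950 + $950 + $8,680 = $20,580 (over)
Q2 2021–Q4 2021: $950 + $8,680 + $1,220 = $10,850 (under)
Q3 2021–Q1 2022: $8,680 + $1,220 + $2,410 = $12,310 (under)
5 windows exceed the threshold.

5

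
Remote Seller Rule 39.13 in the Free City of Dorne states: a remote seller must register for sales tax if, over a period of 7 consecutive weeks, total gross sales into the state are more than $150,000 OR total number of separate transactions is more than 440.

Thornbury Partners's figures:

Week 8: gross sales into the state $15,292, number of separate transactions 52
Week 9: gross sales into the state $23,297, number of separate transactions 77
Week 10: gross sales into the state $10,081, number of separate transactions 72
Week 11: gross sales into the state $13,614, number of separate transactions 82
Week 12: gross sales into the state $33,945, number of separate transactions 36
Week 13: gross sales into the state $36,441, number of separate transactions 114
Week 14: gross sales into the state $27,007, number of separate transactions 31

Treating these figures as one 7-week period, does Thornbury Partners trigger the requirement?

Total gross sales into the state: $15,292 + $23,297 + $10,081 + $13,614 + $33,945 + $36,441 + $27,007 = $159,677 (> $150,000).
Total number of separate transactions: 52 + 77 + 72 + 82 + 36 + 114 + 31 = 464 (> 440).
The test is 'or': at least one threshold is exceeded.

Yes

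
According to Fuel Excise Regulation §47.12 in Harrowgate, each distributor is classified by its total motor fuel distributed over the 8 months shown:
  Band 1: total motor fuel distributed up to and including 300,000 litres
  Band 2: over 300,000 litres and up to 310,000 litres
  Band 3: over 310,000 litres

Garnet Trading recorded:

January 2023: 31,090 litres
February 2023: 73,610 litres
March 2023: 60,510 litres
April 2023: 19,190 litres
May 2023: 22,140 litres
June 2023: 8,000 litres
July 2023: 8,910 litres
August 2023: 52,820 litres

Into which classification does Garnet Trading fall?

Total motor fuel distributed: 31,090 litres + 73,610 litres + 60,510 litres + 19,190 litres + 22,140 litres + 8,000 litres + 8,910 litres + 52,820 litres = 276,270 litres.
276,270 litres ≤ 300,000 litres, so Band 1 applies.

Band 1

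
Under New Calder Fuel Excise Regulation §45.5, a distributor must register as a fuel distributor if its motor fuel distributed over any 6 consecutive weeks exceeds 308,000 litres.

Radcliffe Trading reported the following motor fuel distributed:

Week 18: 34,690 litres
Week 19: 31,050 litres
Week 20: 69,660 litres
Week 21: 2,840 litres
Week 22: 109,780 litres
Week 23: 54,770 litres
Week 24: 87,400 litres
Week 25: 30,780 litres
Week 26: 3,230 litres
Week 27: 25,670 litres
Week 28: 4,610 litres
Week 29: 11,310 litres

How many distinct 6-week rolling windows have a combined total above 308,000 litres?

Week 18–Week 23: 34,690 litres + 31,050 litres + 69,660 litres + 2,840 litres + 109,780 litres + 54,770 litres = 302,790 litres (under)
Week 19–Week 24: 31,050 litres + 69,660 litres + 2,840 litres + 109,780 litres + 54,770 litres + 87,400 litres = 355,500 litres (over)
Week 20–Week 25: 69,660 litres + 2,840 litres + 109,780 litres + 54,770 litres + 87,400 litres + 30,780 litres = 355,230 litres (over)
Week 21–Week 26: 2,840 litres + 109,780 litres + 54,770 litres + 87,400 litres + 30,780 litres + 3,230 litres = 288,800 litres (under)
Week 22–Week 27: 109,780 litres + 54,770 litres + 87,400 litres + 30,780 litres + 3,230 litres + 25,670 litres = 311,630 litres (over)
Week 23–Week 28: 54,770 litres + 87,400 litres + 30,780 litres + 3,230 litres + 25,670 litres + 4,610 litres = 206,460 litres (under)
Week 24–Week 29: 87,400 litres + 30,780 litres + 3,230 litres + 25,670 litres + 4,610 litres + 11,310 litres = 163,000 litres (under)
3 windows exceed the threshold.

3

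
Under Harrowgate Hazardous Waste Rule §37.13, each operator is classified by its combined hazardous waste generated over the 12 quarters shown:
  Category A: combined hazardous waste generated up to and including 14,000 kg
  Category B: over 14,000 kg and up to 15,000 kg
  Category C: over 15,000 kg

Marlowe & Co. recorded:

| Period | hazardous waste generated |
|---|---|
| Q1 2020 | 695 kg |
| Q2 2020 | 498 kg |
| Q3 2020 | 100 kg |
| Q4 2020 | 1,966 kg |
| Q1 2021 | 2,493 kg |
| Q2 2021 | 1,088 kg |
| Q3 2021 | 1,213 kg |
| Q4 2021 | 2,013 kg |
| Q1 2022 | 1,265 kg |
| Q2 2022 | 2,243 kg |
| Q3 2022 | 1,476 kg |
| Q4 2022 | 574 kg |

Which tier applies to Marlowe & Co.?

Category C

Combined hazardous waste generated: 695 kg + 498 kg + 100 kg + 1,966 kg + 2,493 kg + 1,088 kg + 1,213 kg + 2,013 kg + 1,265 kg + 2,243 kg + 1,476 kg + 574 kg = 15,624 kg.
15,624 kg > 15,000 kg, so Category C applies.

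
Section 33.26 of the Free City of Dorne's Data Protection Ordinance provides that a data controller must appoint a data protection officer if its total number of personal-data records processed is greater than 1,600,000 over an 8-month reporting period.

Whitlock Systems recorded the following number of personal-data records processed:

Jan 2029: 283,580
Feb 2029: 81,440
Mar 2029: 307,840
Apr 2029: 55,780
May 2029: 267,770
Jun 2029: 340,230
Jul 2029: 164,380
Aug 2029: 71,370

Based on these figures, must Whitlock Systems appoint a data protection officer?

Total number of personal-data records processed: 283,580 + 81,440 + 307,840 + 55,780 + 267,770 + 340,230 + 164,380 + 71,370 = 1,572,390.
1,572,390 ≤ 1,600,000, so the threshold is not exceeded.

No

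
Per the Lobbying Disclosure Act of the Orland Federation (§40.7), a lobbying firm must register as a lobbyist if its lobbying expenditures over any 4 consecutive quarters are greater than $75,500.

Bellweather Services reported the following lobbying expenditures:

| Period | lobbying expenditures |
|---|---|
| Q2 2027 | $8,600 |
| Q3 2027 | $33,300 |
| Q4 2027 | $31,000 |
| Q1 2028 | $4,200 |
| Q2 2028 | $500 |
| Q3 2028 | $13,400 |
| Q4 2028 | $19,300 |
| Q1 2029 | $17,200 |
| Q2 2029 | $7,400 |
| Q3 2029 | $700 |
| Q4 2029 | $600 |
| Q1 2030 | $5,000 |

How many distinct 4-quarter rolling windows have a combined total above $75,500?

1

Q2 2027–Q1 2028: $8,600 + $33,300 + $31,000 + $4,200 = $77,100 (over)
Q3 2027–Q2 2028: $33,300 + $31,000 + $4,200 + $500 = $69,000 (under)
Q4 2027–Q3 2028: $31,000 + $4,200 + $500 + $13,400 = $49,100 (under)
Q1 2028–Q4 2028: $4,200 + $500 + $13,400 + $19,300 = $37,400 (under)
Q2 2028–Q1 2029: $500 + $13,400 + $19,300 + $17,200 = $50,400 (under)
Q3 2028–Q2 2029: $13,400 + $19,300 + $17,200 + $7,400 = $57,300 (under)
Q4 2028–Q3 2029: $19,300 + $17,200 + $7,400 + $700 = $44,600 (under)
Q1 2029–Q4 2029: $17,200 + $7,400 + $700 + $600 = $25,900 (under)
Q2 2029–Q1 2030: $7,400 + $700 + $600 + $5,000 = $13,700 (under)
1 window exceeds the threshold.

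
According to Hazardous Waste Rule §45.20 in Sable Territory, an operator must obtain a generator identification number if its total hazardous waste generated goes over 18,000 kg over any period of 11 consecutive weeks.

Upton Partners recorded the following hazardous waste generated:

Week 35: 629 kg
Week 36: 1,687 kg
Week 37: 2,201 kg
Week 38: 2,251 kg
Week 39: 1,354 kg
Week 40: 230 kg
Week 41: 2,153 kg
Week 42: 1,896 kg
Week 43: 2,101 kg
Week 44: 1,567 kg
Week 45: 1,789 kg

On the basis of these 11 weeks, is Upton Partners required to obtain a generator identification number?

Total hazardous waste generated: 629 kg + 1,687 kg + 2,201 kg + 2,251 kg + 1,354 kg + 230 kg + 2,153 kg + 1,896 kg + 2,101 kg + 1,567 kg + 1,789 kg = 17,858 kg.
17,858 kg ≤ 18,000 kg, so the threshold is not exceeded.

No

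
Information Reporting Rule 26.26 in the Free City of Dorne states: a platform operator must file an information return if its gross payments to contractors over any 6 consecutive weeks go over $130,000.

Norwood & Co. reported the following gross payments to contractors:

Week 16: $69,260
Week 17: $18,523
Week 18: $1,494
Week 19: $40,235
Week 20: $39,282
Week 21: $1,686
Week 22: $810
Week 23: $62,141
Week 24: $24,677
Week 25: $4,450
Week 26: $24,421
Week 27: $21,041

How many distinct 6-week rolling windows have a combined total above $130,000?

5

Week 16–Week 21: $69,260 + $18,523 + $1,494 + $40,235 + $39,282 + $1,686 = $170,480 (over)
Week 17–Week 22: $18,523 + $1,494 + $40,235 + $39,282 + $1,686 + $810 = $102,030 (under)
Week 18–Week 23: $1,494 + $40,235 + $39,282 + $1,686 + $810 + $62,141 = $145,648 (over)
Week 19–Week 24: $40,235 + $39,282 + $1,686 + $810 + $62,141 + $24,677 = $168,831 (over)
Week 20–Week 25: $39,282 + $1,686 + $810 + $62,141 + $24,677 + $4,450 = $133,046 (over)
Week 21–Week 26: $1,686 + $810 + $62,141 + $24,677 + $4,450 + $24,421 = $118,185 (under)
Week 22–Week 27: $810 + $62,141 + $24,677 + $4,450 + $24,421 + $21,041 = $137,540 (over)
5 windows exceed the threshold.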